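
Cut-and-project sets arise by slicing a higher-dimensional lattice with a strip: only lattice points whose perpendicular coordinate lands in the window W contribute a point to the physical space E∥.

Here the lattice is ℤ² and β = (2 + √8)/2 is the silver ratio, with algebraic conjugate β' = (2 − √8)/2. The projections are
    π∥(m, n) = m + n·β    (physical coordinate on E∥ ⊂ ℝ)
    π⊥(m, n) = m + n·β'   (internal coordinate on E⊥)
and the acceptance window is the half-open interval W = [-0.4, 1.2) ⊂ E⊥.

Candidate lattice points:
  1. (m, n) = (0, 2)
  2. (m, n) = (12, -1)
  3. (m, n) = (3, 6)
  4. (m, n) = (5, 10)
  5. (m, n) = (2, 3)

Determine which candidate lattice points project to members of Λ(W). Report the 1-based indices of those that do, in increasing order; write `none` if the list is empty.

3, 4, 5

Compute β' = (2−√8)/2 = -0.41421, so π⊥(m,n) = m -0.41421·n.
candidate 1: (m,n)=(0,2) → π∥ = 0+2·β ≈ 4.82843, π⊥ = 0+2·β' ≈ -0.82843 ∉ [-0.4, 1.2) ⇒ out
candidate 2: (m,n)=(12,-1) → π∥ = 12-1·β ≈ 9.58579, π⊥ = 12-1·β' ≈ 12.41421 ∉ [-0.4, 1.2) ⇒ out
candidate 3: (m,n)=(3,6) → π∥ = 3+6·β ≈ 17.48528, π⊥ = 3+6·β' ≈ 0.51472 ∈ [-0.4, 1.2) ⇒ IN Λ
candidate 4: (m,n)=(5,10) → π∥ = 5+10·β ≈ 29.14214, π⊥ = 5+10·β' ≈ 0.85786 ∈ [-0.4, 1.2) ⇒ IN Λ
candidate 5: (m,n)=(2,3) → π∥ = 2+3·β ≈ 9.24264, π⊥ = 2+3·β' ≈ 0.75736 ∈ [-0.4, 1.2) ⇒ IN Λ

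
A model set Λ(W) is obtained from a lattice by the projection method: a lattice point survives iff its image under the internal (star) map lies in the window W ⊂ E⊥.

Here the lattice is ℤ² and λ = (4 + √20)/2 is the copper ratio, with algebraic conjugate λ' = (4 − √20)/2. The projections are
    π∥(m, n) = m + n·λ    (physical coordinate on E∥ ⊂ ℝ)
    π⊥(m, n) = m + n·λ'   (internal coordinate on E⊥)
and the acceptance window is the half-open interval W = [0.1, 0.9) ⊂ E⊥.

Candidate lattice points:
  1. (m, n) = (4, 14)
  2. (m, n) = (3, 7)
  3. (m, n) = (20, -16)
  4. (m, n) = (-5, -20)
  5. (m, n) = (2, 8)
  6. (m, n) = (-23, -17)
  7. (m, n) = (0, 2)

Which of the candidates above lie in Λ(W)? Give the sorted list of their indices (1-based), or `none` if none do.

Compute λ' = (4−√20)/2 = -0.236068, so π⊥(m,n) = m -0.236068·n.
[1] lift (4,14): star map gives 0.695048; window check 0.1 ≤ 0.695048 < 0.9 is true → IN Λ
[2] lift (3,7): star map gives 1.347524; window check 0.1 ≤ 1.347524 < 0.9 is false → out
[3] lift (20,-16): star map gives 23.777088; window check 0.1 ≤ 23.777088 < 0.9 is false → out
[4] lift (-5,-20): star map gives -0.278640; window check 0.1 ≤ -0.278640 < 0.9 is false → out
[5] lift (2,8): star map gives 0.111456; window check 0.1 ≤ 0.111456 < 0.9 is true → IN Λ
[6] lift (-23,-17): star map gives -18.986844; window check 0.1 ≤ -18.986844 < 0.9 is false → out
[7] lift (0,2): star map gives -0.472136; window check 0.1 ≤ -0.472136 < 0.9 is false → out

1, 5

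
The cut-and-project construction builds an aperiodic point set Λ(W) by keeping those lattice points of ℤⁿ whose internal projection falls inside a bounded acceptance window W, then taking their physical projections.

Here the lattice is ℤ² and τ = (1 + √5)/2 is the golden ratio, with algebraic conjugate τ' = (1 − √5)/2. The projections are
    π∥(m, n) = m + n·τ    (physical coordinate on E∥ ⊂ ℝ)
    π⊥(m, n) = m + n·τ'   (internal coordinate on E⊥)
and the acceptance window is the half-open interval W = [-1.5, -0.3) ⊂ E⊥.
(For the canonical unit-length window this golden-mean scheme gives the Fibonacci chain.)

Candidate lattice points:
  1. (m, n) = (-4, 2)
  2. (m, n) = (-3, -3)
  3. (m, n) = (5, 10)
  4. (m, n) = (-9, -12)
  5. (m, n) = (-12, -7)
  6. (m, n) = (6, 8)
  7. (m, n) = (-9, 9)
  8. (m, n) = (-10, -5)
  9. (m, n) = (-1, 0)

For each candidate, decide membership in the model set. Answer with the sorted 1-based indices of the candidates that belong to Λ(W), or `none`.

Compute τ' = (1−√5)/2 = -0.618034, so π⊥(m,n) = m -0.618034·n.
candidate 1: (m,n)=(-4,2) → π∥ = -4+2·τ ≈ -0.763932, π⊥ = -4+2·τ' ≈ -5.236068 ∉ [-1.5, -0.3) ⇒ out
candidate 2: (m,n)=(-3,-3) → π∥ = -3-3·τ ≈ -7.854102, π⊥ = -3-3·τ' ≈ -1.145898 ∈ [-1.5, -0.3) ⇒ IN Λ
candidate 3: (m,n)=(5,10) → π∥ = 5+10·τ ≈ 21.180340, π⊥ = 5+10·τ' ≈ -1.180340 ∈ [-1.5, -0.3) ⇒ IN Λ
candidate 4: (m,n)=(-9,-12) → π∥ = -9-12·τ ≈ -28.416408, π⊥ = -9-12·τ' ≈ -1.583592 ∉ [-1.5, -0.3) ⇒ out
candidate 5: (m,n)=(-12,-7) → π∥ = -12-7·τ ≈ -23.326238, π⊥ = -12-7·τ' ≈ -7.673762 ∉ [-1.5, -0.3) ⇒ out
candidate 6: (m,n)=(6,8) → π∥ = 6+8·τ ≈ 18.944272, π⊥ = 6+8·τ' ≈ 1.055728 ∉ [-1.5, -0.3) ⇒ out
candidate 7: (m,n)=(-9,9) → π∥ = -9+9·τ ≈ 5.562306, π⊥ = -9+9·τ' ≈ -14.562306 ∉ [-1.5, -0.3) ⇒ out
candidate 8: (m,n)=(-10,-5) → π∥ = -10-5·τ ≈ -18.090170, π⊥ = -10-5·τ' ≈ -6.909830 ∉ [-1.5, -0.3) ⇒ out
candidate 9: (m,n)=(-1,0) → π∥ = -1+0·τ ≈ -1.000000, π⊥ = -1+0·τ' ≈ -1.000000 ∈ [-1.5, -0.3) ⇒ IN Λ

2, 3, 9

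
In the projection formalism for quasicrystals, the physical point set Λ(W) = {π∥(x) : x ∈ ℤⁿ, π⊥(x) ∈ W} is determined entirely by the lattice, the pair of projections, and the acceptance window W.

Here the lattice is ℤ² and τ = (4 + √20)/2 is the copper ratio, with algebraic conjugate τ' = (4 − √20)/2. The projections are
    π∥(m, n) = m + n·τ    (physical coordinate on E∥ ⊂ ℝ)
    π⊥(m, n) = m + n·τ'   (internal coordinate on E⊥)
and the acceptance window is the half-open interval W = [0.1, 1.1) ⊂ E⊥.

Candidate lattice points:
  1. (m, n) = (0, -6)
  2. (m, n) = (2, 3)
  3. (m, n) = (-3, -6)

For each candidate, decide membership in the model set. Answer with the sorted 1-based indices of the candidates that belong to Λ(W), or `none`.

Numerically τ ≈ 4.236068 and τ' = −1/τ ≈ -0.236068.
candidate 1: (m,n)=(0,-6) → π∥ = 0-6·τ ≈ -25.416408, π⊥ = 0-6·τ' ≈ 1.416408 ∉ [0.1, 1.1) ⇒ out
candidate 2: (m,n)=(2,3) → π∥ = 2+3·τ ≈ 14.708204, π⊥ = 2+3·τ' ≈ 1.291796 ∉ [0.1, 1.1) ⇒ out
candidate 3: (m,n)=(-3,-6) → π∥ = -3-6·τ ≈ -28.416408, π⊥ = -3-6·τ' ≈ -1.583592 ∉ [0.1, 1.1) ⇒ out

none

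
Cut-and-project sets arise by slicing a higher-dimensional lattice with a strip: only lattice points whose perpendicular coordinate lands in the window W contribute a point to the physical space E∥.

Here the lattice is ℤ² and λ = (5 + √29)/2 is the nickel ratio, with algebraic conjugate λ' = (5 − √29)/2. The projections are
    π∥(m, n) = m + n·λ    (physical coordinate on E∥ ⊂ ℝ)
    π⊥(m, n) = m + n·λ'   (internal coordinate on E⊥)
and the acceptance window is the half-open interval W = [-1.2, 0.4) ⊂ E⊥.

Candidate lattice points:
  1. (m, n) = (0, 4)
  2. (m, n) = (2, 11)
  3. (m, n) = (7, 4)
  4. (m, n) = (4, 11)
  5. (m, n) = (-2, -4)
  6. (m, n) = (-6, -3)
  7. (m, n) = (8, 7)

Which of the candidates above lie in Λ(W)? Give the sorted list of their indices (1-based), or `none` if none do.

λ' = (5−√29)/2 ≈ -0.192582.
[1] lift (0,4): star map gives -0.770330; window check -1.2 ≤ -0.770330 < 0.4 is true → IN Λ
[2] lift (2,11): star map gives -0.118406; window check -1.2 ≤ -0.118406 < 0.4 is true → IN Λ
[3] lift (7,4): star map gives 6.229670; window check -1.2 ≤ 6.229670 < 0.4 is false → out
[4] lift (4,11): star map gives 1.881594; window check -1.2 ≤ 1.881594 < 0.4 is false → out
[5] lift (-2,-4): star map gives -1.229670; window check -1.2 ≤ -1.229670 < 0.4 is false → out
[6] lift (-6,-3): star map gives -5.422253; window check -1.2 ≤ -5.422253 < 0.4 is false → out
[7] lift (8,7): star map gives 6.651923; window check -1.2 ≤ 6.651923 < 0.4 is false → out

1, 2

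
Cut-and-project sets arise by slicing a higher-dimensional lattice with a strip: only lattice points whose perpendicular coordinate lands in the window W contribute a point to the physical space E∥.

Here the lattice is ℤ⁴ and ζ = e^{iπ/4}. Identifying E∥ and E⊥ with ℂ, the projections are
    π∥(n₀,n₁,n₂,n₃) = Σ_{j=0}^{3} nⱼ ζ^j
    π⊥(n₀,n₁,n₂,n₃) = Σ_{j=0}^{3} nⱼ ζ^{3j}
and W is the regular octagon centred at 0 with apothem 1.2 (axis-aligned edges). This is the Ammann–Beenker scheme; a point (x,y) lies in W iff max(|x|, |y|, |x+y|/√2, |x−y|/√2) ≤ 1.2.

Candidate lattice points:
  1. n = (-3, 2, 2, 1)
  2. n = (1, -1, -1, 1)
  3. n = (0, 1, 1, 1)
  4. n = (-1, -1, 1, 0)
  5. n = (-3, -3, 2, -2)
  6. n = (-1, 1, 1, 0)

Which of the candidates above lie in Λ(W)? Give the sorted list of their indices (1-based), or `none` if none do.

3

With ζ = e^{iπ/4} the internal vectors are ζ^0,ζ^3,ζ^6,ζ^9.
#1 (-3, 2, 2, 1): internal (-3.7071, 0.1213); octagon support 3.7071 vs apothem 1.2 → ∉ W
#2 (1, -1, -1, 1): internal (2.4142, 1.0000); octagon support 2.4142 vs apothem 1.2 → ∉ W
#3 (0, 1, 1, 1): internal (0.0000, 0.4142); octagon support 0.4142 vs apothem 1.2 → ∈ W
#4 (-1, -1, 1, 0): internal (-0.2929, -1.7071); octagon support 1.7071 vs apothem 1.2 → ∉ W
#5 (-3, -3, 2, -2): internal (-2.2929, -5.5355); octagon support 5.5355 vs apothem 1.2 → ∉ W
#6 (-1, 1, 1, 0): internal (-1.7071, -0.2929); octagon support 1.7071 vs apothem 1.2 → ∉ W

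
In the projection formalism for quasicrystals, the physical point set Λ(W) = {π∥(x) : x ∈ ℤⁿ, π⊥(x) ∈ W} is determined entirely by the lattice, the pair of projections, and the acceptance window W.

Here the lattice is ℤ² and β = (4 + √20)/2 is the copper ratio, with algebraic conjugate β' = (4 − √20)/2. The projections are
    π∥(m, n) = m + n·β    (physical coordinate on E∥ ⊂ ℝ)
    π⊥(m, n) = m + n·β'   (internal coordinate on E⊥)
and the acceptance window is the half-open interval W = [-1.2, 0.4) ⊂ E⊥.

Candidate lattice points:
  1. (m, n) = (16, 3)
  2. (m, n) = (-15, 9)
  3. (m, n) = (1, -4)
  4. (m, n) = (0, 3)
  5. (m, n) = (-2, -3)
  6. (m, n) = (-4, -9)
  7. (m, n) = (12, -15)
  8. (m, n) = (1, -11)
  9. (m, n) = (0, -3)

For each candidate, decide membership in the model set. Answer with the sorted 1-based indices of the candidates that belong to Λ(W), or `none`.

β' = (4−√20)/2 ≈ -0.236068.
[1] lift (16,3): star map gives 15.291796; window check -1.2 ≤ 15.291796 < 0.4 is false → out
[2] lift (-15,9): star map gives -17.124612; window check -1.2 ≤ -17.124612 < 0.4 is false → out
[3] lift (1,-4): star map gives 1.944272; window check -1.2 ≤ 1.944272 < 0.4 is false → out
[4] lift (0,3): star map gives -0.708204; window check -1.2 ≤ -0.708204 < 0.4 is true → IN Λ
[5] lift (-2,-3): star map gives -1.291796; window check -1.2 ≤ -1.291796 < 0.4 is false → out
[6] lift (-4,-9): star map gives -1.875388; window check -1.2 ≤ -1.875388 < 0.4 is false → out
[7] lift (12,-15): star map gives 15.541020; window check -1.2 ≤ 15.541020 < 0.4 is false → out
[8] lift (1,-11): star map gives 3.596748; window check -1.2 ≤ 3.596748 < 0.4 is false → out
[9] lift (0,-3): star map gives 0.708204; window check -1.2 ≤ 0.708204 < 0.4 is false → out

4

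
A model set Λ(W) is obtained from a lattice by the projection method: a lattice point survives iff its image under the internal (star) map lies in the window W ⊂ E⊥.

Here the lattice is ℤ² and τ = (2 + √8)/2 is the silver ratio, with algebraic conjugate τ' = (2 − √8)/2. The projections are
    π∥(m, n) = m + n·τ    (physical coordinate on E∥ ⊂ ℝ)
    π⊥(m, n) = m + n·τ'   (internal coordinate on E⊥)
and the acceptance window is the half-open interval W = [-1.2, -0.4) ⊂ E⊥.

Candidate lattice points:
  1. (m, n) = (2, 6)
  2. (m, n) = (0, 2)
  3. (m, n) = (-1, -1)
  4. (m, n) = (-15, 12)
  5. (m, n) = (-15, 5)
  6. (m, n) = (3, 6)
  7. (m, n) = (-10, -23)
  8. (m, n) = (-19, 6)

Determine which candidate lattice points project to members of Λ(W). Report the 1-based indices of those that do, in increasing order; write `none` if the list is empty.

1, 2, 3, 7

τ' = (2−√8)/2 ≈ -0.4142.
#1 (2,6): internal coord 2 + (6)·τ' = -0.4853; -0.4853 ∈ [-1.2, -0.4) → IN Λ
#2 (0,2): internal coord 0 + (2)·τ' = -0.8284; -0.8284 ∈ [-1.2, -0.4) → IN Λ
#3 (-1,-1): internal coord -1 + (-1)·τ' = -0.5858; -0.5858 ∈ [-1.2, -0.4) → IN Λ
#4 (-15,12): internal coord -15 + (12)·τ' = -19.9706; -19.9706 ∉ [-1.2, -0.4) → out
#5 (-15,5): internal coord -15 + (5)·τ' = -17.0711; -17.0711 ∉ [-1.2, -0.4) → out
#6 (3,6): internal coord 3 + (6)·τ' = +0.5147; +0.5147 ∉ [-1.2, -0.4) → out
#7 (-10,-23): internal coord -10 + (-23)·τ' = -0.4731; -0.4731 ∈ [-1.2, -0.4) → IN Λ
#8 (-19,6): internal coord -19 + (6)·τ' = -21.4853; -21.4853 ∉ [-1.2, -0.4) → out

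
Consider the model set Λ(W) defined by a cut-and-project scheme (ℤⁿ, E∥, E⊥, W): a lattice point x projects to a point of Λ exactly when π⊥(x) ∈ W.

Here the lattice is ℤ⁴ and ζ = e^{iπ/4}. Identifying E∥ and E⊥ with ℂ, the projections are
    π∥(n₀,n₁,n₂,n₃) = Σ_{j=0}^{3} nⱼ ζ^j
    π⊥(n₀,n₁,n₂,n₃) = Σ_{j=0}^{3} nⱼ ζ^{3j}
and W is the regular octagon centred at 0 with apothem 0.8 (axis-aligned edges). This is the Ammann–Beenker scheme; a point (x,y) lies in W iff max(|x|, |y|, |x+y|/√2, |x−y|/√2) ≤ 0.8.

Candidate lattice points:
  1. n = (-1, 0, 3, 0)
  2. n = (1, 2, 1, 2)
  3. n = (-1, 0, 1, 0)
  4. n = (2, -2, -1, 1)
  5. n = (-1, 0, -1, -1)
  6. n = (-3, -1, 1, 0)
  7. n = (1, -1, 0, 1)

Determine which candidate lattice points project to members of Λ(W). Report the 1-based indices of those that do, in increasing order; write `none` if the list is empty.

none

With ζ = e^{iπ/4} the internal vectors are ζ^0,ζ^3,ζ^6,ζ^9.
#1 (-1, 0, 3, 0): internal (-1.0000, -3.0000); octagon support 3.0000 vs apothem 0.8 → ∉ W
#2 (1, 2, 1, 2): internal (1.0000, 1.8284); octagon support 2.0000 vs apothem 0.8 → ∉ W
#3 (-1, 0, 1, 0): internal (-1.0000, -1.0000); octagon support 1.4142 vs apothem 0.8 → ∉ W
#4 (2, -2, -1, 1): internal (4.1213, 0.2929); octagon support 4.1213 vs apothem 0.8 → ∉ W
#5 (-1, 0, -1, -1): internal (-1.7071, 0.2929); octagon support 1.7071 vs apothem 0.8 → ∉ W
#6 (-3, -1, 1, 0): internal (-2.2929, -1.7071); octagon support 2.8284 vs apothem 0.8 → ∉ W
#7 (1, -1, 0, 1): internal (2.4142, 0.0000); octagon support 2.4142 vs apothem 0.8 → ∉ W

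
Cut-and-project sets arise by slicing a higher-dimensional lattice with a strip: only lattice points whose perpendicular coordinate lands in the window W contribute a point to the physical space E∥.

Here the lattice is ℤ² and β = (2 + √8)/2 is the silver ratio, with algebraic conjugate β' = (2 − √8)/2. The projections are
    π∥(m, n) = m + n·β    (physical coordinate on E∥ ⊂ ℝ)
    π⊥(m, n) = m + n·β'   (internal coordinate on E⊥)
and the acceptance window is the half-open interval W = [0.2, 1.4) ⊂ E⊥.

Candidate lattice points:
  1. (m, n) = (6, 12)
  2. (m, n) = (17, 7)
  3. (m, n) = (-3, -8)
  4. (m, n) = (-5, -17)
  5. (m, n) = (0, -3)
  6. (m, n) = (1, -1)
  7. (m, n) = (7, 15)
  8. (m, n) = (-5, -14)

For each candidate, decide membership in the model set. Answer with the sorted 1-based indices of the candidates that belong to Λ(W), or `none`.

Compute β' = (2−√8)/2 = -0.41421, so π⊥(m,n) = m -0.41421·n.
#1 (6,12): internal coord 6 + (12)·β' = +1.02944; +1.02944 ∈ [0.2, 1.4) → IN Λ
#2 (17,7): internal coord 17 + (7)·β' = +14.10051; +14.10051 ∉ [0.2, 1.4) → out
#3 (-3,-8): internal coord -3 + (-8)·β' = +0.31371; +0.31371 ∈ [0.2, 1.4) → IN Λ
#4 (-5,-17): internal coord -5 + (-17)·β' = +2.04163; +2.04163 ∉ [0.2, 1.4) → out
#5 (0,-3): internal coord 0 + (-3)·β' = +1.24264; +1.24264 ∈ [0.2, 1.4) → IN Λ
#6 (1,-1): internal coord 1 + (-1)·β' = +1.41421; +1.41421 ∉ [0.2, 1.4) → out
#7 (7,15): internal coord 7 + (15)·β' = +0.78680; +0.78680 ∈ [0.2, 1.4) → IN Λ
#8 (-5,-14): internal coord -5 + (-14)·β' = +0.79899; +0.79899 ∈ [0.2, 1.4) → IN Λ

1, 3, 5, 7, 8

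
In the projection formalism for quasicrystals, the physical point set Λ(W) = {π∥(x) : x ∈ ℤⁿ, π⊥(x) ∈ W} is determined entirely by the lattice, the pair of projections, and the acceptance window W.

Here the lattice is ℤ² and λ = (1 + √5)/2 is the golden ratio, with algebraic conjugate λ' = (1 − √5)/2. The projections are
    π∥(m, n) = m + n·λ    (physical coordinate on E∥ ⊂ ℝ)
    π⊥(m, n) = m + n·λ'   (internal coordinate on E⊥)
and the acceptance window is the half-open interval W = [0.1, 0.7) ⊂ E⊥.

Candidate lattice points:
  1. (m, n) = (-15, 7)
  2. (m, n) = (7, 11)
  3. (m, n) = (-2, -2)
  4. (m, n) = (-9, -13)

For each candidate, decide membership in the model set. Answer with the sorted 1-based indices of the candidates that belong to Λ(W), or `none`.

Compute λ' = (1−√5)/2 = -0.618034, so π⊥(m,n) = m -0.618034·n.
candidate 1: (m,n)=(-15,7) → π∥ = -15+7·λ ≈ -3.673762, π⊥ = -15+7·λ' ≈ -19.326238 ∉ [0.1, 0.7) ⇒ out
candidate 2: (m,n)=(7,11) → π∥ = 7+11·λ ≈ 24.798374, π⊥ = 7+11·λ' ≈ 0.201626 ∈ [0.1, 0.7) ⇒ IN Λ
candidate 3: (m,n)=(-2,-2) → π∥ = -2-2·λ ≈ -5.236068, π⊥ = -2-2·λ' ≈ -0.763932 ∉ [0.1, 0.7) ⇒ out
candidate 4: (m,n)=(-9,-13) → π∥ = -9-13·λ ≈ -30.034442, π⊥ = -9-13·λ' ≈ -0.965558 ∉ [0.1, 0.7) ⇒ out

2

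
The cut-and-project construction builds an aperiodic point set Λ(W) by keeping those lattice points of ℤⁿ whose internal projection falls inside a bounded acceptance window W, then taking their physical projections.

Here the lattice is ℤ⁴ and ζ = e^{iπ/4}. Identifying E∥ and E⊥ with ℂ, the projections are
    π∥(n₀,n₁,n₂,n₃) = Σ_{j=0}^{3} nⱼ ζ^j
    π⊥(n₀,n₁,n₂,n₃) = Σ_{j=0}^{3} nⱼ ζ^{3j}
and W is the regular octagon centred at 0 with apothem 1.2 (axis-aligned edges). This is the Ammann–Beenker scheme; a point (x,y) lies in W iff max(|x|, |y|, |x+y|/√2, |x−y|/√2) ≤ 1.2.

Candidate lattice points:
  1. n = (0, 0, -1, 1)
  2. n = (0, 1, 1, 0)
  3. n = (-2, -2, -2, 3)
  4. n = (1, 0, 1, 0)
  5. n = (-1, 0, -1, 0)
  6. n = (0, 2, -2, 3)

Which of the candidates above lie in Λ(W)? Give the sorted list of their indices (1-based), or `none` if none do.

With ζ = e^{iπ/4} the internal vectors are ζ^0,ζ^3,ζ^6,ζ^9.
#1 (0, 0, -1, 1): internal (0.707107, 1.707107); octagon support 1.707107 vs apothem 1.2 → ∉ W
#2 (0, 1, 1, 0): internal (-0.707107, -0.292893); octagon support 0.707107 vs apothem 1.2 → ∈ W
#3 (-2, -2, -2, 3): internal (1.535534, 2.707107); octagon support 3.000000 vs apothem 1.2 → ∉ W
#4 (1, 0, 1, 0): internal (1.000000, -1.000000); octagon support 1.414214 vs apothem 1.2 → ∉ W
#5 (-1, 0, -1, 0): internal (-1.000000, 1.000000); octagon support 1.414214 vs apothem 1.2 → ∉ W
#6 (0, 2, -2, 3): internal (0.707107, 5.535534); octagon support 5.535534 vs apothem 1.2 → ∉ W

2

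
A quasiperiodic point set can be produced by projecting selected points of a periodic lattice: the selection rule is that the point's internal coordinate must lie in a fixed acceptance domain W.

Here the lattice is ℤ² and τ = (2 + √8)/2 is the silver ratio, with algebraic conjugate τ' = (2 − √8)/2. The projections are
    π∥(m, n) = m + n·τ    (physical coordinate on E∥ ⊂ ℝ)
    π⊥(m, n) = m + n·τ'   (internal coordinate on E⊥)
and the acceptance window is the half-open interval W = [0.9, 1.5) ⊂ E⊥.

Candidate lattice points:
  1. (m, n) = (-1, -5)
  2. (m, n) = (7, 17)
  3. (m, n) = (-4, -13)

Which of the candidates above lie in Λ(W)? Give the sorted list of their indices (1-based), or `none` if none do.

1, 3

Numerically τ ≈ 2.414214 and τ' = −1/τ ≈ -0.414214.
candidate 1: (m,n)=(-1,-5) → π∥ = -1-5·τ ≈ -13.071068, π⊥ = -1-5·τ' ≈ 1.071068 ∈ [0.9, 1.5) ⇒ IN Λ
candidate 2: (m,n)=(7,17) → π∥ = 7+17·τ ≈ 48.041631, π⊥ = 7+17·τ' ≈ -0.041631 ∉ [0.9, 1.5) ⇒ out
candidate 3: (m,n)=(-4,-13) → π∥ = -4-13·τ ≈ -35.384776, π⊥ = -4-13·τ' ≈ 1.384776 ∈ [0.9, 1.5) ⇒ IN Λ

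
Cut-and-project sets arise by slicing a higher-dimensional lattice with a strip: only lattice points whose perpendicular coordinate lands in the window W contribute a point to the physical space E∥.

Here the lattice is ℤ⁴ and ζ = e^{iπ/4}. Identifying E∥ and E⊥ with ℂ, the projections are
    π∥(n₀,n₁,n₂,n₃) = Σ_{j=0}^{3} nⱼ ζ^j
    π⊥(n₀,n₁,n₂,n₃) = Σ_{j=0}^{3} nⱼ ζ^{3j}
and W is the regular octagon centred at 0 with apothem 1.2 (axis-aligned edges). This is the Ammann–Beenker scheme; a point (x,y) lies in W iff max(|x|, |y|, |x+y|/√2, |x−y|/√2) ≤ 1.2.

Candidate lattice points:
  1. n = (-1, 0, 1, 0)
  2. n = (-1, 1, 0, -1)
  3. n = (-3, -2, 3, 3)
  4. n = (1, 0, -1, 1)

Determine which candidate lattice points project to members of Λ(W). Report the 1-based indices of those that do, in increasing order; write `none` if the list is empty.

none

π⊥(n) = n₀ + n₁ζ³ + n₂ζ⁶ + n₃ζ⁹ where ζ = e^{iπ/4}.
candidate 1: n = (-1, 0, 1, 0) → π⊥ ≈ (-1.000000, -1.000000); max(|x|,|y|,|x±y|/√2) = 1.414214 > 1.2 ⇒ ∉ W
candidate 2: n = (-1, 1, 0, -1) → π⊥ ≈ (-2.414214, +0.000000); max(|x|,|y|,|x±y|/√2) = 2.414214 > 1.2 ⇒ ∉ W
candidate 3: n = (-3, -2, 3, 3) → π⊥ ≈ (+0.535534, -2.292893); max(|x|,|y|,|x±y|/√2) = 2.292893 > 1.2 ⇒ ∉ W
candidate 4: n = (1, 0, -1, 1) → π⊥ ≈ (+1.707107, +1.707107); max(|x|,|y|,|x±y|/√2) = 2.414214 > 1.2 ⇒ ∉ W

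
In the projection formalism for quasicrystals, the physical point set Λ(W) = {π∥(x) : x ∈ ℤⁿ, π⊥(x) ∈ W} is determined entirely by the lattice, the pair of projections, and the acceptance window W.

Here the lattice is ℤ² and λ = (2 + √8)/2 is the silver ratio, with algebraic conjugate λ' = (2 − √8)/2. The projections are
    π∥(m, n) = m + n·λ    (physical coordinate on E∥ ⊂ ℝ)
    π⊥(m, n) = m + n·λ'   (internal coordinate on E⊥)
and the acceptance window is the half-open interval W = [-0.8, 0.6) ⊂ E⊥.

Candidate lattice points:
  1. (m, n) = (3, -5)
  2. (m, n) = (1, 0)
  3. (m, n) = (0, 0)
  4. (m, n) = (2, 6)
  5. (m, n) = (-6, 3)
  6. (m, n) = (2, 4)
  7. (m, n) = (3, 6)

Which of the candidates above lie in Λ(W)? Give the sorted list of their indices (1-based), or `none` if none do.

3, 4, 6, 7

Compute λ' = (2−√8)/2 = -0.414214, so π⊥(m,n) = m -0.414214·n.
candidate 1: (m,n)=(3,-5) → π∥ = 3-5·λ ≈ -9.071068, π⊥ = 3-5·λ' ≈ 5.071068 ∉ [-0.8, 0.6) ⇒ out
candidate 2: (m,n)=(1,0) → π∥ = 1+0·λ ≈ 1.000000, π⊥ = 1+0·λ' ≈ 1.000000 ∉ [-0.8, 0.6) ⇒ out
candidate 3: (m,n)=(0,0) → π∥ = 0+0·λ ≈ 0.000000, π⊥ = 0+0·λ' ≈ 0.000000 ∈ [-0.8, 0.6) ⇒ IN Λ
candidate 4: (m,n)=(2,6) → π∥ = 2+6·λ ≈ 16.485281, π⊥ = 2+6·λ' ≈ -0.485281 ∈ [-0.8, 0.6) ⇒ IN Λ
candidate 5: (m,n)=(-6,3) → π∥ = -6+3·λ ≈ 1.242641, π⊥ = -6+3·λ' ≈ -7.242641 ∉ [-0.8, 0.6) ⇒ out
candidate 6: (m,n)=(2,4) → π∥ = 2+4·λ ≈ 11.656854, π⊥ = 2+4·λ' ≈ 0.343146 ∈ [-0.8, 0.6) ⇒ IN Λ
candidate 7: (m,n)=(3,6) → π∥ = 3+6·λ ≈ 17.485281, π⊥ = 3+6·λ' ≈ 0.514719 ∈ [-0.8, 0.6) ⇒ IN Λ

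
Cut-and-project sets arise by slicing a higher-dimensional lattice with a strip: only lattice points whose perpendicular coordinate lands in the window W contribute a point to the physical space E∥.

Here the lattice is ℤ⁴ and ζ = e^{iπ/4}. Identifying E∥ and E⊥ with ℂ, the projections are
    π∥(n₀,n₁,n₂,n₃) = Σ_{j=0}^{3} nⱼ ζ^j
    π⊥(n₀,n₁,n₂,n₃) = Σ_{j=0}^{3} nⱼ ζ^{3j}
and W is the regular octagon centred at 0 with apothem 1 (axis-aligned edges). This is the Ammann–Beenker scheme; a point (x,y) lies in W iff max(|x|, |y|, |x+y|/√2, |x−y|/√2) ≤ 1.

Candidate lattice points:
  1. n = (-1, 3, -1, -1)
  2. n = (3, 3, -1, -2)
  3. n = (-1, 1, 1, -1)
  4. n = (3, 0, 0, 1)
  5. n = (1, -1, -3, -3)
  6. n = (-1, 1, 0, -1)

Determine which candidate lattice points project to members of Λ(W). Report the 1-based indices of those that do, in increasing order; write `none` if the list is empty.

5

π⊥(n) = n₀ + n₁ζ³ + n₂ζ⁶ + n₃ζ⁹ where ζ = e^{iπ/4}.
candidate 1: n = (-1, 3, -1, -1) → π⊥ ≈ (-3.8284, +2.4142); max(|x|,|y|,|x±y|/√2) = 4.4142 > 1 ⇒ ∉ W
candidate 2: n = (3, 3, -1, -2) → π⊥ ≈ (-0.5355, +1.7071); max(|x|,|y|,|x±y|/√2) = 1.7071 > 1 ⇒ ∉ W
candidate 3: n = (-1, 1, 1, -1) → π⊥ ≈ (-2.4142, -1.0000); max(|x|,|y|,|x±y|/√2) = 2.4142 > 1 ⇒ ∉ W
candidate 4: n = (3, 0, 0, 1) → π⊥ ≈ (+3.7071, +0.7071); max(|x|,|y|,|x±y|/√2) = 3.7071 > 1 ⇒ ∉ W
candidate 5: n = (1, -1, -3, -3) → π⊥ ≈ (-0.4142, +0.1716); max(|x|,|y|,|x±y|/√2) = 0.4142 ≤ 1 ⇒ ∈ W
candidate 6: n = (-1, 1, 0, -1) → π⊥ ≈ (-2.4142, +0.0000); max(|x|,|y|,|x±y|/√2) = 2.4142 > 1 ⇒ ∉ W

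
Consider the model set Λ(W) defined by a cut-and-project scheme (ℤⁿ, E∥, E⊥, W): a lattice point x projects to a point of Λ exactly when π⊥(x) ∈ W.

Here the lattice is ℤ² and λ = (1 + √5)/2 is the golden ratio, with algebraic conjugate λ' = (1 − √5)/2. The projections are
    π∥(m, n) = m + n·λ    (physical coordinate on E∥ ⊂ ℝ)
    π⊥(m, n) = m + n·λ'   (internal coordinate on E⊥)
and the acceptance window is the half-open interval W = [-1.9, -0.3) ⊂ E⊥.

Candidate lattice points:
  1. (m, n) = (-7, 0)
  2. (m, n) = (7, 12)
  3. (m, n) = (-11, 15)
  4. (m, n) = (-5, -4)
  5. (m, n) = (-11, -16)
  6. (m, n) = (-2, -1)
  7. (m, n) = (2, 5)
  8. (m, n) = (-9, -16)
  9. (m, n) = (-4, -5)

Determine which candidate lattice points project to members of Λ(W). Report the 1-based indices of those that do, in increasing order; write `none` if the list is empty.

λ' = (1−√5)/2 ≈ -0.618034.
#1 (-7,0): internal coord -7 + (0)·λ' = -7.000000; -7.000000 ∉ [-1.9, -0.3) → out
#2 (7,12): internal coord 7 + (12)·λ' = -0.416408; -0.416408 ∈ [-1.9, -0.3) → IN Λ
#3 (-11,15): internal coord -11 + (15)·λ' = -20.270510; -20.270510 ∉ [-1.9, -0.3) → out
#4 (-5,-4): internal coord -5 + (-4)·λ' = -2.527864; -2.527864 ∉ [-1.9, -0.3) → out
#5 (-11,-16): internal coord -11 + (-16)·λ' = -1.111456; -1.111456 ∈ [-1.9, -0.3) → IN Λ
#6 (-2,-1): internal coord -2 + (-1)·λ' = -1.381966; -1.381966 ∈ [-1.9, -0.3) → IN Λ
#7 (2,5): internal coord 2 + (5)·λ' = -1.090170; -1.090170 ∈ [-1.9, -0.3) → IN Λ
#8 (-9,-16): internal coord -9 + (-16)·λ' = +0.888544; +0.888544 ∉ [-1.9, -0.3) → out
#9 (-4,-5): internal coord -4 + (-5)·λ' = -0.909830; -0.909830 ∈ [-1.9, -0.3) → IN Λ

2, 5, 6, 7, 9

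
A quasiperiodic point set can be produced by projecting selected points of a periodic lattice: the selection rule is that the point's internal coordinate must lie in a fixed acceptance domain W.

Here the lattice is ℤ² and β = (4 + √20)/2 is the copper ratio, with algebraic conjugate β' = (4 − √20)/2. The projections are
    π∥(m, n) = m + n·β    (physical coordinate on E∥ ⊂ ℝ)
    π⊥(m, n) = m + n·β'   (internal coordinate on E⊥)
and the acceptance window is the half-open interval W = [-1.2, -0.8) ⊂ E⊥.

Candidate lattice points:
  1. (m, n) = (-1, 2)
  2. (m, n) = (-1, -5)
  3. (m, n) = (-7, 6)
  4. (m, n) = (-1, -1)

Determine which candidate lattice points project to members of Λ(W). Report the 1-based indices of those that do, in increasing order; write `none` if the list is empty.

Compute β' = (4−√20)/2 = -0.23607, so π⊥(m,n) = m -0.23607·n.
[1] lift (-1,2): star map gives -1.47214; window check -1.2 ≤ -1.47214 < -0.8 is false → out
[2] lift (-1,-5): star map gives 0.18034; window check -1.2 ≤ 0.18034 < -0.8 is false → out
[3] lift (-7,6): star map gives -8.41641; window check -1.2 ≤ -8.41641 < -0.8 is false → out
[4] lift (-1,-1): star map gives -0.76393; window check -1.2 ≤ -0.76393 < -0.8 is false → out

none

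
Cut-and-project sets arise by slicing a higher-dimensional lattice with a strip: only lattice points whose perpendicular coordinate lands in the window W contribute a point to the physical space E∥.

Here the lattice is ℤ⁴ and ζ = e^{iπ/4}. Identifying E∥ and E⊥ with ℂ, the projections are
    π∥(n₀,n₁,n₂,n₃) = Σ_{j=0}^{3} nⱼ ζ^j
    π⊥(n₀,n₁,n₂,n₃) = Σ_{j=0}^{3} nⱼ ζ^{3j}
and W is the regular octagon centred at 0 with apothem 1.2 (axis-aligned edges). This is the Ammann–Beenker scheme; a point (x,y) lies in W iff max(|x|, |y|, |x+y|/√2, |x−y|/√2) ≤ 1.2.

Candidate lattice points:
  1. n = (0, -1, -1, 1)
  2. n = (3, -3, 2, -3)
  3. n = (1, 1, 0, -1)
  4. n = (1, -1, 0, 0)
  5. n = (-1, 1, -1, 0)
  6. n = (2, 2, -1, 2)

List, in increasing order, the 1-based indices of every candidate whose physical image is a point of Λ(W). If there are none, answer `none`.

3

π⊥(n) = n₀ + n₁ζ³ + n₂ζ⁶ + n₃ζ⁹ where ζ = e^{iπ/4}.
#1 (0, -1, -1, 1): internal (1.4142, 1.0000); octagon support 1.7071 vs apothem 1.2 → ∉ W
#2 (3, -3, 2, -3): internal (3.0000, -6.2426); octagon support 6.5355 vs apothem 1.2 → ∉ W
#3 (1, 1, 0, -1): internal (-0.4142, 0.0000); octagon support 0.4142 vs apothem 1.2 → ∈ W
#4 (1, -1, 0, 0): internal (1.7071, -0.7071); octagon support 1.7071 vs apothem 1.2 → ∉ W
#5 (-1, 1, -1, 0): internal (-1.7071, 1.7071); octagon support 2.4142 vs apothem 1.2 → ∉ W
#6 (2, 2, -1, 2): internal (2.0000, 3.8284); octagon support 4.1213 vs apothem 1.2 → ∉ W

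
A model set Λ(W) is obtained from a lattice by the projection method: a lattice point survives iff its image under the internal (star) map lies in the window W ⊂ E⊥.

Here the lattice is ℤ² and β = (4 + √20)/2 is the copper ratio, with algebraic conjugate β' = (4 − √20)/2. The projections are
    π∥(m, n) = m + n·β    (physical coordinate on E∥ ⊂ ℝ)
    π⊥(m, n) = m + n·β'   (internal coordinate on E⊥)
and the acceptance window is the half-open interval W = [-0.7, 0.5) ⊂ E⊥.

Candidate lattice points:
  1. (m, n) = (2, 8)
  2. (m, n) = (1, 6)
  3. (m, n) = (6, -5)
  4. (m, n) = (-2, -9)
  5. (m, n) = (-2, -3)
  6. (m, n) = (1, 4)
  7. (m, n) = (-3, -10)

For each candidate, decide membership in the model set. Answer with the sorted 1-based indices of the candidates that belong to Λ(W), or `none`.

Compute β' = (4−√20)/2 = -0.23607, so π⊥(m,n) = m -0.23607·n.
#1 (2,8): internal coord 2 + (8)·β' = +0.11146; +0.11146 ∈ [-0.7, 0.5) → IN Λ
#2 (1,6): internal coord 1 + (6)·β' = -0.41641; -0.41641 ∈ [-0.7, 0.5) → IN Λ
#3 (6,-5): internal coord 6 + (-5)·β' = +7.18034; +7.18034 ∉ [-0.7, 0.5) → out
#4 (-2,-9): internal coord -2 + (-9)·β' = +0.12461; +0.12461 ∈ [-0.7, 0.5) → IN Λ
#5 (-2,-3): internal coord -2 + (-3)·β' = -1.29180; -1.29180 ∉ [-0.7, 0.5) → out
#6 (1,4): internal coord 1 + (4)·β' = +0.05573; +0.05573 ∈ [-0.7, 0.5) → IN Λ
#7 (-3,-10): internal coord -3 + (-10)·β' = -0.63932; -0.63932 ∈ [-0.7, 0.5) → IN Λ

1, 2, 4, 6, 7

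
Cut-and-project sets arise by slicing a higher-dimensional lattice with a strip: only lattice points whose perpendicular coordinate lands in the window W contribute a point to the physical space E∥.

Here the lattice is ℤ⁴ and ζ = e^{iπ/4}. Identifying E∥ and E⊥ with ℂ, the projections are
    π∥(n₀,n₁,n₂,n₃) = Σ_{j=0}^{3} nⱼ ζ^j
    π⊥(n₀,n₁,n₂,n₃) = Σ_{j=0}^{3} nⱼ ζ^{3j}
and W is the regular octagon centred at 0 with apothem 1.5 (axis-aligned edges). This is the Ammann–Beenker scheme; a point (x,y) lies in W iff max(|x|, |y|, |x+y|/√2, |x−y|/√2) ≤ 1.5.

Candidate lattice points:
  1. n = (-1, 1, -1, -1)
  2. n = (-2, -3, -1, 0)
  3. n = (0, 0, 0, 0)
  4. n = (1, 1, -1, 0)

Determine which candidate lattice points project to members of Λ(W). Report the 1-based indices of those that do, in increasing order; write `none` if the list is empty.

Internal map: ζ^{3j} for j=0..3 gives (1,0), (−√2/2,√2/2), (0,−1), (√2/2,√2/2).
#1 (-1, 1, -1, -1): internal (-2.414214, 1.000000); octagon support 2.414214 vs apothem 1.5 → ∉ W
#2 (-2, -3, -1, 0): internal (0.121320, -1.121320); octagon support 1.121320 vs apothem 1.5 → ∈ W
#3 (0, 0, 0, 0): internal (0.000000, 0.000000); octagon support 0.000000 vs apothem 1.5 → ∈ W
#4 (1, 1, -1, 0): internal (0.292893, 1.707107); octagon support 1.707107 vs apothem 1.5 → ∉ W

2, 3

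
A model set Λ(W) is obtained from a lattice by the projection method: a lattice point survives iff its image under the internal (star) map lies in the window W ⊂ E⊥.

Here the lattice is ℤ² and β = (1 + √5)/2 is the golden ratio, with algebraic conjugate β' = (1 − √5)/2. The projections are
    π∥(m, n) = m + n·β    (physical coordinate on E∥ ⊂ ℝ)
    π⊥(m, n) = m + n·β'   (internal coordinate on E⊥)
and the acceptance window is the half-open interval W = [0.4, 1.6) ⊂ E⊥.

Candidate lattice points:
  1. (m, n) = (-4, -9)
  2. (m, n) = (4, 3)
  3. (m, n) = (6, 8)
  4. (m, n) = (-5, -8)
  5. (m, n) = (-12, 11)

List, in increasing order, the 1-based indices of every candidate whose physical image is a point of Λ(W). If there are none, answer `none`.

Numerically β ≈ 1.61803 and β' = −1/β ≈ -0.61803.
#1 (-4,-9): internal coord -4 + (-9)·β' = +1.56231; +1.56231 ∈ [0.4, 1.6) → IN Λ
#2 (4,3): internal coord 4 + (3)·β' = +2.14590; +2.14590 ∉ [0.4, 1.6) → out
#3 (6,8): internal coord 6 + (8)·β' = +1.05573; +1.05573 ∈ [0.4, 1.6) → IN Λ
#4 (-5,-8): internal coord -5 + (-8)·β' = -0.05573; -0.05573 ∉ [0.4, 1.6) → out
#5 (-12,11): internal coord -12 + (11)·β' = -18.79837; -18.79837 ∉ [0.4, 1.6) → out

1, 3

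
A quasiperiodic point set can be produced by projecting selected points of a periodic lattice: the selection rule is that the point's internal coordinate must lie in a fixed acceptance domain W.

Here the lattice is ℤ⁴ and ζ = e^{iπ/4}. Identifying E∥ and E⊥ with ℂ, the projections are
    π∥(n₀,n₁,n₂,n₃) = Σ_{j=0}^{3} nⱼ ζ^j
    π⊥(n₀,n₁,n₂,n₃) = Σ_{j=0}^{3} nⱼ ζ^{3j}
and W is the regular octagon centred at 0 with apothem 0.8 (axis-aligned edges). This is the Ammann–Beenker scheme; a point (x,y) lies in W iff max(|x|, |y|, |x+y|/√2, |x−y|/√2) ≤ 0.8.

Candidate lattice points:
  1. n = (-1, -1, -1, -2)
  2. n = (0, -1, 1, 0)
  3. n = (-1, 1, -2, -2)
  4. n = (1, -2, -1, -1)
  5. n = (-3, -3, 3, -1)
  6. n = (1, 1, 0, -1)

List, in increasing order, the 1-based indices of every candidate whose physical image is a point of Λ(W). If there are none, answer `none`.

6

π⊥(n) = n₀ + n₁ζ³ + n₂ζ⁶ + n₃ζ⁹ where ζ = e^{iπ/4}.
#1 (-1, -1, -1, -2): internal (-1.7071, -1.1213); octagon support 2.0000 vs apothem 0.8 → ∉ W
#2 (0, -1, 1, 0): internal (0.7071, -1.7071); octagon support 1.7071 vs apothem 0.8 → ∉ W
#3 (-1, 1, -2, -2): internal (-3.1213, 1.2929); octagon support 3.1213 vs apothem 0.8 → ∉ W
#4 (1, -2, -1, -1): internal (1.7071, -1.1213); octagon support 2.0000 vs apothem 0.8 → ∉ W
#5 (-3, -3, 3, -1): internal (-1.5858, -5.8284); octagon support 5.8284 vs apothem 0.8 → ∉ W
#6 (1, 1, 0, -1): internal (-0.4142, 0.0000); octagon support 0.4142 vs apothem 0.8 → ∈ W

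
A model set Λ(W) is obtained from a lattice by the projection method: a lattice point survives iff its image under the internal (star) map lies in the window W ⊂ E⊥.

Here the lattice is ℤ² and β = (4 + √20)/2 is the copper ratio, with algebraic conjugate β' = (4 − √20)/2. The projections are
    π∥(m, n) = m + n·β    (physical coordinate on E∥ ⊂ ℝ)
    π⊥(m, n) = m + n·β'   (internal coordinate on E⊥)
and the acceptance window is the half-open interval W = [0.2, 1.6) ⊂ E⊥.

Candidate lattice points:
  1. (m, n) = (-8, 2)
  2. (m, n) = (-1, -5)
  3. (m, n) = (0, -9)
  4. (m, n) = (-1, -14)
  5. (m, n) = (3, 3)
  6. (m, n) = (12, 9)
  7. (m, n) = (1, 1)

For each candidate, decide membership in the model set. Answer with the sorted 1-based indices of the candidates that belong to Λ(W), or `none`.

7

β' = (4−√20)/2 ≈ -0.2361.
candidate 1: (m,n)=(-8,2) → π∥ = -8+2·β ≈ 0.4721, π⊥ = -8+2·β' ≈ -8.4721 ∉ [0.2, 1.6) ⇒ out
candidate 2: (m,n)=(-1,-5) → π∥ = -1-5·β ≈ -22.1803, π⊥ = -1-5·β' ≈ 0.1803 ∉ [0.2, 1.6) ⇒ out
candidate 3: (m,n)=(0,-9) → π∥ = 0-9·β ≈ -38.1246, π⊥ = 0-9·β' ≈ 2.1246 ∉ [0.2, 1.6) ⇒ out
candidate 4: (m,n)=(-1,-14) → π∥ = -1-14·β ≈ -60.3050, π⊥ = -1-14·β' ≈ 2.3050 ∉ [0.2, 1.6) ⇒ out
candidate 5: (m,n)=(3,3) → π∥ = 3+3·β ≈ 15.7082, π⊥ = 3+3·β' ≈ 2.2918 ∉ [0.2, 1.6) ⇒ out
candidate 6: (m,n)=(12,9) → π∥ = 12+9·β ≈ 50.1246, π⊥ = 12+9·β' ≈ 9.8754 ∉ [0.2, 1.6) ⇒ out
candidate 7: (m,n)=(1,1) → π∥ = 1+1·β ≈ 5.2361, π⊥ = 1+1·β' ≈ 0.7639 ∈ [0.2, 1.6) ⇒ IN Λ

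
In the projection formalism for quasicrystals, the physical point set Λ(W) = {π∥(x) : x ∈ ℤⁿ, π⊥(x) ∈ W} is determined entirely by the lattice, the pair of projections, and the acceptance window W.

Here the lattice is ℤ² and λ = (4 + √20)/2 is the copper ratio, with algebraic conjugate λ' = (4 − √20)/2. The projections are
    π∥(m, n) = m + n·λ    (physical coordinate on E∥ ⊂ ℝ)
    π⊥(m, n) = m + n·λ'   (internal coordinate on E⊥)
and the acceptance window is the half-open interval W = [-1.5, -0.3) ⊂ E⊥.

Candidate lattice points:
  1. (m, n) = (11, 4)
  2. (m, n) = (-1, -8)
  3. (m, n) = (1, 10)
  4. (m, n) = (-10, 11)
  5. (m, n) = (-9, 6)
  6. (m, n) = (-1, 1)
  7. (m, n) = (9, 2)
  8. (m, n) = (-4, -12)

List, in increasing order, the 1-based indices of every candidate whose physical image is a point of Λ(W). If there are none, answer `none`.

λ' = (4−√20)/2 ≈ -0.236068.
#1 (11,4): internal coord 11 + (4)·λ' = +10.055728; +10.055728 ∉ [-1.5, -0.3) → out
#2 (-1,-8): internal coord -1 + (-8)·λ' = +0.888544; +0.888544 ∉ [-1.5, -0.3) → out
#3 (1,10): internal coord 1 + (10)·λ' = -1.360680; -1.360680 ∈ [-1.5, -0.3) → IN Λ
#4 (-10,11): internal coord -10 + (11)·λ' = -12.596748; -12.596748 ∉ [-1.5, -0.3) → out
#5 (-9,6): internal coord -9 + (6)·λ' = -10.416408; -10.416408 ∉ [-1.5, -0.3) → out
#6 (-1,1): internal coord -1 + (1)·λ' = -1.236068; -1.236068 ∈ [-1.5, -0.3) → IN Λ
#7 (9,2): internal coord 9 + (2)·λ' = +8.527864; +8.527864 ∉ [-1.5, -0.3) → out
#8 (-4,-12): internal coord -4 + (-12)·λ' = -1.167184; -1.167184 ∈ [-1.5, -0.3) → IN Λ

3, 6, 8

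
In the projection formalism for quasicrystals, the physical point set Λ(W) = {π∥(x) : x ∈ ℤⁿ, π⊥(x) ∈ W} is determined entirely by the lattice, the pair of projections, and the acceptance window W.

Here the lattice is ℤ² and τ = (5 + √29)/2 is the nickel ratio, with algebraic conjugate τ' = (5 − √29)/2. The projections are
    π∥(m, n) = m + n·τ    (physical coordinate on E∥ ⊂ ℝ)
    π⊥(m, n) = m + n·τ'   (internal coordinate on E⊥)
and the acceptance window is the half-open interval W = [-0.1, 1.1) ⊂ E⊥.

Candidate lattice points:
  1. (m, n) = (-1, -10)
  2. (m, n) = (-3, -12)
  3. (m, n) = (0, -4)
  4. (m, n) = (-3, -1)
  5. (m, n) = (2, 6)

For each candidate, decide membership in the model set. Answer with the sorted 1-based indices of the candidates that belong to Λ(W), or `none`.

1, 3, 5

τ' = (5−√29)/2 ≈ -0.192582.
#1 (-1,-10): internal coord -1 + (-10)·τ' = +0.925824; +0.925824 ∈ [-0.1, 1.1) → IN Λ
#2 (-3,-12): internal coord -3 + (-12)·τ' = -0.689011; -0.689011 ∉ [-0.1, 1.1) → out
#3 (0,-4): internal coord 0 + (-4)·τ' = +0.770330; +0.770330 ∈ [-0.1, 1.1) → IN Λ
#4 (-3,-1): internal coord -3 + (-1)·τ' = -2.807418; -2.807418 ∉ [-0.1, 1.1) → out
#5 (2,6): internal coord 2 + (6)·τ' = +0.844506; +0.844506 ∈ [-0.1, 1.1) → IN Λ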